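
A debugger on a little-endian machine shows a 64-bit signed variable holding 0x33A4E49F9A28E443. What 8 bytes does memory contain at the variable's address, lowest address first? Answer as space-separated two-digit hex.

43 E4 28 9A 9F E4 A4 33

Split into bytes (most-significant first): 33 A4 E4 9F 9A 28 E4 43.
Little-endian: lowest address holds the least-significant byte.
So at ascending addresses the bytes are 43 E4 28 9A 9F E4 A4 33.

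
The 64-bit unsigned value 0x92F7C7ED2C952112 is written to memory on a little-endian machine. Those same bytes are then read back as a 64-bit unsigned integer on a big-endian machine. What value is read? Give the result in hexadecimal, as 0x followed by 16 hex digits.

0x1221952CEDC7F792

Stored little-endian, the bytes at ascending addresses are 12 21 95 2C ED C7 F7 92.
Read back as big-endian, the last byte is least significant, giving 0x1221952CEDC7F792.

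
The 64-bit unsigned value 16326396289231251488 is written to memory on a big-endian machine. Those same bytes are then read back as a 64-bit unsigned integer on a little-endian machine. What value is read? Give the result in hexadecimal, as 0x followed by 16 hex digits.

0x2068E291EC0293E2

16326396289231251488 in 64-bit hexadecimal is 0xE29302EC91E26820.
Stored big-endian, the bytes at ascending addresses are E2 93 02 EC 91 E2 68 20.
Read back as little-endian, the first byte is least significant, giving 0x2068E291EC0293E2.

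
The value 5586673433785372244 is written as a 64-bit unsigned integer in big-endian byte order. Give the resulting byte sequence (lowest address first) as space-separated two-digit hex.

5586673433785372244 in hexadecimal, padded to 64 bits, is 0x4D87D9E378E38E54.
Split into bytes (most-significant first): 4D 87 D9 E3 78 E3 8E 54.
Big-endian: lowest address holds the most-significant byte.
So the memory order matches the most-significant-first order: 4D 87 D9 E3 78 E3 8E 54.

4D 87 D9 E3 78 E3 8E 54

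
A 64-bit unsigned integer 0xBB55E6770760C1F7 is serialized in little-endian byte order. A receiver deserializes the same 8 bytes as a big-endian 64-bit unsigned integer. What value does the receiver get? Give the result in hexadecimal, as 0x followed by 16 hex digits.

0xF7C1600777E655BB

Stored little-endian, the bytes at ascending addresses are F7 C1 60 07 77 E6 55 BB.
Read back as big-endian, the last byte is least significant, giving 0xF7C1600777E655BB.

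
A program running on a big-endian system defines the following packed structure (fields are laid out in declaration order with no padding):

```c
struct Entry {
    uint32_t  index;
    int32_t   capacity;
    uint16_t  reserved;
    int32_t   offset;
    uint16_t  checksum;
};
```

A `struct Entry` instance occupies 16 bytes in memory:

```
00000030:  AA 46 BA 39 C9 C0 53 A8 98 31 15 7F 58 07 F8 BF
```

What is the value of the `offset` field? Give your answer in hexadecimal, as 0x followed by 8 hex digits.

`offset` follows `index` (4 B), `capacity` (4 B), `reserved` (2 B), so it starts at offset 4 + 4 + 2 = 10 and occupies 4 bytes.
Bytes at offsets 10..13: 15 7F 58 07.
In big-endian order the high byte comes first in memory.
The bytes are already most-significant first: 0x157F5807.

0x157F5807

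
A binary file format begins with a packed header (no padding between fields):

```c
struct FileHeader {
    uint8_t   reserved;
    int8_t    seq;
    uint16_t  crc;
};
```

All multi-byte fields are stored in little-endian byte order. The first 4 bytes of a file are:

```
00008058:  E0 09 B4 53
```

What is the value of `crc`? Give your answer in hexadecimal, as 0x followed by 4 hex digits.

0x53B4

`crc` follows `reserved` (1 B), `seq` (1 B), so it starts at offset 1 + 1 = 2 and occupies 2 bytes.
Bytes at offsets 2..3: B4 53.
Little-endian: lowest address holds the least-significant byte.
Reassemble most-significant byte first: 53 B4 → 0x53B4.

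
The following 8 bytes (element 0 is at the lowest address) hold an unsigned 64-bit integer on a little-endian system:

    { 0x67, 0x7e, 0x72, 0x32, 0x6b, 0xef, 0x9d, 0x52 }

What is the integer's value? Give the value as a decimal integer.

In little-endian order the low byte comes first in memory.
Reassemble most-significant byte first: 52 9D EF 6B 32 72 7E 67 → 0x529DEF6B32727E67.
0x529DEF6B32727E67 = 5953177526140567143.

5953177526140567143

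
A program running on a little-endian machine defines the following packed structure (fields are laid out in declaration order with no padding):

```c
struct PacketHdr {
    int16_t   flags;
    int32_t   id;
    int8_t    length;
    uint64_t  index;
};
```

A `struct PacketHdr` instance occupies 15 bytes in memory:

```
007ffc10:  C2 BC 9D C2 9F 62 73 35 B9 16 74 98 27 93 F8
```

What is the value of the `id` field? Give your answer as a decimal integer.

`id` follows `flags` (2 bytes), so it starts at byte offset 2 and occupies 4 bytes.
Bytes at offsets 2..5: 9D C2 9F 62.
Little-endian stores the least-significant byte at the lowest address.
Reassemble most-significant byte first: 62 9F C2 9D → 0x629FC29D.
0x629FC29D = 1654637213.

1654637213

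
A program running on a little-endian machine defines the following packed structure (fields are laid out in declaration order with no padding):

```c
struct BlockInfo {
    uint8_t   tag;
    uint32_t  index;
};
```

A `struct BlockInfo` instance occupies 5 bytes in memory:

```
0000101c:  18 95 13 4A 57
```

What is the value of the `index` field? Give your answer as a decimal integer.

`index` follows `tag` (1 byte), so it starts at byte offset 1 and occupies 4 bytes.
Bytes at offsets 1..4: 95 13 4A 57.
Little-endian stores the least-significant byte at the lowest address.
Reassemble most-significant byte first: 57 4A 13 95 → 0x574A1395.
0x574A1395 = 1464472469.

1464472469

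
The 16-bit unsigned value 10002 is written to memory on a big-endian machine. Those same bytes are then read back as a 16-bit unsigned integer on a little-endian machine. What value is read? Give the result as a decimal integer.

10002 in 16-bit hexadecimal is 0x2712.
Stored big-endian, the bytes at ascending addresses are 27 12.
Read back as little-endian, the first byte is least significant, giving 0x1227.
0x1227 = 4647.

4647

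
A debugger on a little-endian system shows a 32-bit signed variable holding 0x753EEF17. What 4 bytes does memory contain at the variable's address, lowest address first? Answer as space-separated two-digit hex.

17 EF 3E 75

Split into bytes (most-significant first): 75 3E EF 17.
Little-endian: lowest address holds the least-significant byte.
So at ascending addresses the bytes are 17 EF 3E 75.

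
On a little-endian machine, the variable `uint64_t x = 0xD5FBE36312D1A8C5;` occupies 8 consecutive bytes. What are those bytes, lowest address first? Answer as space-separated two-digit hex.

C5 A8 D1 12 63 E3 FB D5

Split into bytes (most-significant first): D5 FB E3 63 12 D1 A8 C5.
Little-endian stores the least-significant byte at the lowest address.
So at ascending addresses the bytes are C5 A8 D1 12 63 E3 FB D5.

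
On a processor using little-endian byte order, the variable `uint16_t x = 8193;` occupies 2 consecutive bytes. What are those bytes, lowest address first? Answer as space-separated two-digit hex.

01 20

8193 in hexadecimal, padded to 16 bits, is 0x2001.
Split into bytes (most-significant first): 20 01.
Little-endian stores the least-significant byte at the lowest address.
So at ascending addresses the bytes are 01 20.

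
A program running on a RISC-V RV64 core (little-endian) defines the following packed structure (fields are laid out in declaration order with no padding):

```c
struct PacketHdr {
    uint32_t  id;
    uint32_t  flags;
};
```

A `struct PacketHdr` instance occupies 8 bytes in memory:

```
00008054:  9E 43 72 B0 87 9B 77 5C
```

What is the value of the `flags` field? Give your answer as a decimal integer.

`flags` follows `id` (4 bytes), so it starts at byte offset 4 and occupies 4 bytes.
Bytes at offsets 4..7: 87 9B 77 5C.
In little-endian order the low byte comes first in memory.
Reassemble most-significant byte first: 5C 77 9B 87 → 0x5C779B87.
0x5C779B87 = 1551342471.

1551342471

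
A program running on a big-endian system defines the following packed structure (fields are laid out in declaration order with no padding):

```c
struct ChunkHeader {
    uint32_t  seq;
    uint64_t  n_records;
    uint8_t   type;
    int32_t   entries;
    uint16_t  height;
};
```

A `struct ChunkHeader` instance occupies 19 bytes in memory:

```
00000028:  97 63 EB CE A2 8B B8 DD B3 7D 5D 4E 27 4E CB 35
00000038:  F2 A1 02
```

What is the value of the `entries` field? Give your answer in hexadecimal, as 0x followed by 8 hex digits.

`entries` follows `seq` (4 B), `n_records` (8 B), `type` (1 B), so it starts at offset 4 + 8 + 1 = 13 and occupies 4 bytes.
Bytes at offsets 13..16: 4E CB 35 F2.
In big-endian order the high byte comes first in memory.
The bytes are already most-significant first: 0x4ECB35F2.

0x4ECB35F2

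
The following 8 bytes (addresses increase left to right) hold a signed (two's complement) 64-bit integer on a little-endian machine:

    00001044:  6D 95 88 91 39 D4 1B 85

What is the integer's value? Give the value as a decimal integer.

In little-endian order the low byte comes first in memory.
Reassemble most-significant byte first: 85 1B D4 39 91 88 95 6D → 0x851BD4399188956D.
Top bit is set, so as a signed 64-bit value this is 0x851BD4399188956D − 2^64 = -8855250898574076563.

-8855250898574076563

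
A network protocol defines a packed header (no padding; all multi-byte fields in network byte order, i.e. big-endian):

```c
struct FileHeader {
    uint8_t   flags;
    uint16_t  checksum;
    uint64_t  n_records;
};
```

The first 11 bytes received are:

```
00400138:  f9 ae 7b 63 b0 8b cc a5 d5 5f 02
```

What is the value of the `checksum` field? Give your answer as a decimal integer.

`checksum` follows `flags` (1 byte), so it starts at byte offset 1 and occupies 2 bytes.
Bytes at offsets 1..2: AE 7B.
In big-endian order the high byte comes first in memory.
The bytes are already most-significant first: 0xAE7B.
0xAE7B = 44667.

44667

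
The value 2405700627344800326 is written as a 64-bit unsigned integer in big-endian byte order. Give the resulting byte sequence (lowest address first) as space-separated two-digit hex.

21 62 C3 F9 80 D2 3A 46

2405700627344800326 in hexadecimal, padded to 64 bits, is 0x2162C3F980D23A46.
Split into bytes (most-significant first): 21 62 C3 F9 80 D2 3A 46.
In big-endian order the high byte comes first in memory.
So the memory order matches the most-significant-first order: 21 62 C3 F9 80 D2 3A 46.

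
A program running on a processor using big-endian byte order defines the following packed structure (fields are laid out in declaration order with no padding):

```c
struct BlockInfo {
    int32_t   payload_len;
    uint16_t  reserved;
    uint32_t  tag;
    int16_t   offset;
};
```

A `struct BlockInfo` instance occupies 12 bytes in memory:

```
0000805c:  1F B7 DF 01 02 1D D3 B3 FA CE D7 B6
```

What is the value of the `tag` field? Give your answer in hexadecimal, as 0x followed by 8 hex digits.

`tag` follows `payload_len` (4 B), `reserved` (2 B), so it starts at offset 4 + 2 = 6 and occupies 4 bytes.
Bytes at offsets 6..9: D3 B3 FA CE.
Big-endian stores the most-significant byte at the lowest address.
The bytes are already most-significant first: 0xD3B3FACE.

0xD3B3FACE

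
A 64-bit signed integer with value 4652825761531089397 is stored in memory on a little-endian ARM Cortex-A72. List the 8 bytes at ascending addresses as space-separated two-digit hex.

F5 D1 D8 DD 60 28 92 40

4652825761531089397 in hexadecimal, padded to 64 bits, is 0x40922860DDD8D1F5.
Split into bytes (most-significant first): 40 92 28 60 DD D8 D1 F5.
Little-endian stores the least-significant byte at the lowest address.
So at ascending addresses the bytes are F5 D1 D8 DD 60 28 92 40.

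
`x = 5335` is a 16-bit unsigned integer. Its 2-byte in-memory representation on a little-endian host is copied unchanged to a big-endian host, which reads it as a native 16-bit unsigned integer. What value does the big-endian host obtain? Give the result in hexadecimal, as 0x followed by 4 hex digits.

5335 in 16-bit hexadecimal is 0x14D7.
Stored little-endian, the bytes at ascending addresses are D7 14.
Read back as big-endian, the last byte is least significant, giving 0xD714.

0xD714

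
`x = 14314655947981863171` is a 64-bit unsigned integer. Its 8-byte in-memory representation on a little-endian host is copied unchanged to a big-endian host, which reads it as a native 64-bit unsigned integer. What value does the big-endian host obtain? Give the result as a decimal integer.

14314655947981863171 in 64-bit hexadecimal is 0xC6A7DFBE0D643903.
Stored little-endian, the bytes at ascending addresses are 03 39 64 0D BE DF A7 C6.
Read back as big-endian, the last byte is least significant, giving 0x0339640DBEDFA7C6.
0x0339640DBEDFA7C6 = 232326865985972166.

232326865985972166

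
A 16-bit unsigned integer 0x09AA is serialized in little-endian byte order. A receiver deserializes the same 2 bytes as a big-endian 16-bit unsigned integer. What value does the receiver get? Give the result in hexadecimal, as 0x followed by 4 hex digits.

0xAA09

Stored little-endian, the bytes at ascending addresses are AA 09.
Read back as big-endian, the last byte is least significant, giving 0xAA09.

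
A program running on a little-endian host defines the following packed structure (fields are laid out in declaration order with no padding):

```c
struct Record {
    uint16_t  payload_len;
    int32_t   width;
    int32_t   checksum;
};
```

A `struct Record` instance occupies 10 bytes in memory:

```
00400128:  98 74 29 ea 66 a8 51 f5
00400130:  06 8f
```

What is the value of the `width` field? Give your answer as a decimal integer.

`width` follows `payload_len` (2 bytes), so it starts at byte offset 2 and occupies 4 bytes.
Bytes at offsets 2..5: 29 EA 66 A8.
In little-endian order the low byte comes first in memory.
Reassemble most-significant byte first: A8 66 EA 29 → 0xA866EA29.
Top bit is set, so as a signed 32-bit value this is 0xA866EA29 − 2^32 = -1469650391.

-1469650391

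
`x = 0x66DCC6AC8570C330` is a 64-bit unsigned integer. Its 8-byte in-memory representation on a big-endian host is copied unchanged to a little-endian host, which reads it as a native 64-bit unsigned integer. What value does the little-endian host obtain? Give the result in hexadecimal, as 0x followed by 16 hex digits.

Stored big-endian, the bytes at ascending addresses are 66 DC C6 AC 85 70 C3 30.
Read back as little-endian, the first byte is least significant, giving 0x30C37085ACC6DC66.

0x30C37085ACC6DC66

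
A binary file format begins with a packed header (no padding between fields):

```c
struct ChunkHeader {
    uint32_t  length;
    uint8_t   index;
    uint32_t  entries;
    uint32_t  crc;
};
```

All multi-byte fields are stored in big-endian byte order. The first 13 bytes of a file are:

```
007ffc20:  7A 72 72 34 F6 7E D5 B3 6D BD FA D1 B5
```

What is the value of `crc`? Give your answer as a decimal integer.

`crc` follows `length` (4 B), `index` (1 B), `entries` (4 B), so it starts at offset 4 + 1 + 4 = 9 and occupies 4 bytes.
Bytes at offsets 9..12: BD FA D1 B5.
Big-endian stores the most-significant byte at the lowest address.
The bytes are already most-significant first: 0xBDFAD1B5.
0xBDFAD1B5 = 3187331509.

3187331509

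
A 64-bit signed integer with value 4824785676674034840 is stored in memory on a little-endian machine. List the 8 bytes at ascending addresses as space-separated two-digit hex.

4824785676674034840 in hexadecimal, padded to 64 bits, is 0x42F51502978C6C98.
Split into bytes (most-significant first): 42 F5 15 02 97 8C 6C 98.
In little-endian order the low byte comes first in memory.
So at ascending addresses the bytes are 98 6C 8C 97 02 15 F5 42.

98 6C 8C 97 02 15 F5 42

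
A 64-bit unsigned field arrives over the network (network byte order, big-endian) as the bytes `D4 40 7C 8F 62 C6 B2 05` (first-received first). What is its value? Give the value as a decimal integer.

Big-endian stores the most-significant byte at the lowest address.
The bytes are already most-significant first: 0xD4407C8F62C6B205.
0xD4407C8F62C6B205 = 15294361289829560837.

15294361289829560837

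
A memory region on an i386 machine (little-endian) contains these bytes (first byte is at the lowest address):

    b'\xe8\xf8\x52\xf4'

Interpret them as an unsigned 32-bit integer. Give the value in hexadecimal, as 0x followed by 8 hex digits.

In little-endian order the low byte comes first in memory.
Reassemble most-significant byte first: F4 52 F8 E8 → 0xF452F8E8.

0xF452F8E8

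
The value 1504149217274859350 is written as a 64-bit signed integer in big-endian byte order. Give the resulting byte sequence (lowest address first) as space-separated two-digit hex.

1504149217274859350 in hexadecimal, padded to 64 bits, is 0x14DFCFBE68D98F56.
Split into bytes (most-significant first): 14 DF CF BE 68 D9 8F 56.
In big-endian order the high byte comes first in memory.
So the memory order matches the most-significant-first order: 14 DF CF BE 68 D9 8F 56.

14 DF CF BE 68 D9 8F 56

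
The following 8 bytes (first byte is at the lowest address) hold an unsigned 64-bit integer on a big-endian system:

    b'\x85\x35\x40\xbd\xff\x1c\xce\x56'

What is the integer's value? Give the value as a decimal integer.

In big-endian order the high byte comes first in memory.
The bytes are already most-significant first: 0x853540BDFF1CCE56.
0x853540BDFF1CCE56 = 9598649365583154774.

9598649365583154774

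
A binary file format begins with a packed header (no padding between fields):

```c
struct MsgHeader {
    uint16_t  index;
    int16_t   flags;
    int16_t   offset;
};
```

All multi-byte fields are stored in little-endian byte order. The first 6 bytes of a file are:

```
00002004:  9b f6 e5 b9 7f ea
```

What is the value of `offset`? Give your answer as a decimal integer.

-5505

`offset` follows `index` (2 B), `flags` (2 B), so it starts at offset 2 + 2 = 4 and occupies 2 bytes.
Bytes at offsets 4..5: 7F EA.
In little-endian order the low byte comes first in memory.
Reassemble most-significant byte first: EA 7F → 0xEA7F.
Top bit is set, so as a signed 16-bit value this is 0xEA7F − 2^16 = -5505.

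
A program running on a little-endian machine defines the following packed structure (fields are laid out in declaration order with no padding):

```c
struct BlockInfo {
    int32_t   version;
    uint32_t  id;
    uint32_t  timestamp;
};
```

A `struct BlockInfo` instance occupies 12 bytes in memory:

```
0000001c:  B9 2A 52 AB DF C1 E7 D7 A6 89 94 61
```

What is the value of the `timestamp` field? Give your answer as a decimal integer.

1637124518

`timestamp` follows `version` (4 B), `id` (4 B), so it starts at offset 4 + 4 = 8 and occupies 4 bytes.
Bytes at offsets 8..11: A6 89 94 61.
In little-endian order the low byte comes first in memory.
Reassemble most-significant byte first: 61 94 89 A6 → 0x619489A6.
0x619489A6 = 1637124518.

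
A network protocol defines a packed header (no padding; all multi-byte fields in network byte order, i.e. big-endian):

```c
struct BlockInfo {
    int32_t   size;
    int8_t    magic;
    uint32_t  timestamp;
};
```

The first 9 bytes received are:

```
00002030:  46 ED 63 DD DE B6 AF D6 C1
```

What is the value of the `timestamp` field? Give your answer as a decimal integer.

3064977089

`timestamp` follows `size` (4 B), `magic` (1 B), so it starts at offset 4 + 1 = 5 and occupies 4 bytes.
Bytes at offsets 5..8: B6 AF D6 C1.
In big-endian order the high byte comes first in memory.
The bytes are already most-significant first: 0xB6AFD6C1.
0xB6AFD6C1 = 3064977089.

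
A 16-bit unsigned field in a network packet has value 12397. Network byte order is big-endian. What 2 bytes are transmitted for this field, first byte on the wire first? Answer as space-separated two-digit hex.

12397 in hexadecimal, padded to 16 bits, is 0x306D.
Split into bytes (most-significant first): 30 6D.
Big-endian stores the most-significant byte at the lowest address.
So the memory order matches the most-significant-first order: 30 6D.

30 6D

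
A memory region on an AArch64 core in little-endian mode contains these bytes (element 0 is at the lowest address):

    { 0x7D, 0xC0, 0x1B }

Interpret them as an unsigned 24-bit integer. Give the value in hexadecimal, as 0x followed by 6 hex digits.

In little-endian order the low byte comes first in memory.
Reassemble most-significant byte first: 1B C0 7D → 0x1BC07D.

0x1BC07D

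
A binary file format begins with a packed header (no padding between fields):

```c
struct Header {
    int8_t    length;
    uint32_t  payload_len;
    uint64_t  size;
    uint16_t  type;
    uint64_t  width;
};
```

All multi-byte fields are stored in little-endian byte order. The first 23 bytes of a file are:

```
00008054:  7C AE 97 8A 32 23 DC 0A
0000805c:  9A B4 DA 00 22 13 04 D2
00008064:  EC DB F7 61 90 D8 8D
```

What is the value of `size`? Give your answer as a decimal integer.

`size` follows `length` (1 B), `payload_len` (4 B), so it starts at offset 1 + 4 = 5 and occupies 8 bytes.
Bytes at offsets 5..12: 23 DC 0A 9A B4 DA 00 22.
Little-endian: lowest address holds the least-significant byte.
Reassemble most-significant byte first: 22 00 DA B4 9A 0A DC 23 → 0x2200DAB49A0ADC23.
0x2200DAB49A0ADC23 = 2450198666502921251.

2450198666502921251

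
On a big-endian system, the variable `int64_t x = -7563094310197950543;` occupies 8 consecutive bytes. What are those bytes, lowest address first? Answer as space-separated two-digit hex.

97 0A 7D CB BD DF 87 B1

Two's complement of -7563094310197950543 in 64 bits: 7563094310197950543 = 0x68F582344220784F; invert → 0x970A7DCBBDDF87B0; add 1 → 0x970A7DCBBDDF87B1.
Split into bytes (most-significant first): 97 0A 7D CB BD DF 87 B1.
Big-endian: lowest address holds the most-significant byte.
So the memory order matches the most-significant-first order: 97 0A 7D CB BD DF 87 B1.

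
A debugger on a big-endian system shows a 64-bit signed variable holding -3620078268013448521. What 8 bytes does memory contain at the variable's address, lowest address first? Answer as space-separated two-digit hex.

Two's complement of -3620078268013448521 in 64 bits: 3620078268013448521 = 0x323D1A01380D8D49; invert → 0xCDC2E5FEC7F272B6; add 1 → 0xCDC2E5FEC7F272B7.
Split into bytes (most-significant first): CD C2 E5 FE C7 F2 72 B7.
Big-endian stores the most-significant byte at the lowest address.
So the memory order matches the most-significant-first order: CD C2 E5 FE C7 F2 72 B7.

CD C2 E5 FE C7 F2 72 B7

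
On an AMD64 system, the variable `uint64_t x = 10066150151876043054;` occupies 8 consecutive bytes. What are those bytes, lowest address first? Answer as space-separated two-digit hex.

2E E1 50 FA 3A 26 B2 8B

10066150151876043054 in hexadecimal, padded to 64 bits, is 0x8BB2263AFA50E12E.
Split into bytes (most-significant first): 8B B2 26 3A FA 50 E1 2E.
In little-endian order the low byte comes first in memory.
So at ascending addresses the bytes are 2E E1 50 FA 3A 26 B2 8B.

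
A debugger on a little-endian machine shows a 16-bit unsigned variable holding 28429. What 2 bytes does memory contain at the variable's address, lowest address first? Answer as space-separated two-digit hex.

28429 in hexadecimal, padded to 16 bits, is 0x6F0D.
Split into bytes (most-significant first): 6F 0D.
Little-endian: lowest address holds the least-significant byte.
So at ascending addresses the bytes are 0D 6F.

0D 6F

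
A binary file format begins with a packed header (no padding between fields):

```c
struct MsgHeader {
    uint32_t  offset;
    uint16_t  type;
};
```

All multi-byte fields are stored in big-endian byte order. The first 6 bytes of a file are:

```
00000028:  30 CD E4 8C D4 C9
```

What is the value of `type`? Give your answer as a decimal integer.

54473

`type` follows `offset` (4 bytes), so it starts at byte offset 4 and occupies 2 bytes.
Bytes at offsets 4..5: D4 C9.
In big-endian order the high byte comes first in memory.
The bytes are already most-significant first: 0xD4C9.
0xD4C9 = 54473.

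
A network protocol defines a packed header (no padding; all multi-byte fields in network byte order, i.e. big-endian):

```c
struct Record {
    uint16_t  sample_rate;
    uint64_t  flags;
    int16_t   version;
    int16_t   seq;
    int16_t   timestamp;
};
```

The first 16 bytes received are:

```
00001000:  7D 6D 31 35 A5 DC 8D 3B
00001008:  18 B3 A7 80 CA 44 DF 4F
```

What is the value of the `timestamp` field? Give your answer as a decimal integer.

-8369

`timestamp` follows `sample_rate` (2 B), `flags` (8 B), `version` (2 B), `seq` (2 B), so it starts at offset 2 + 8 + 2 + 2 = 14 and occupies 2 bytes.
Bytes at offsets 14..15: DF 4F.
In big-endian order the high byte comes first in memory.
The bytes are already most-significant first: 0xDF4F.
Top bit is set, so as a signed 16-bit value this is 0xDF4F − 2^16 = -8369.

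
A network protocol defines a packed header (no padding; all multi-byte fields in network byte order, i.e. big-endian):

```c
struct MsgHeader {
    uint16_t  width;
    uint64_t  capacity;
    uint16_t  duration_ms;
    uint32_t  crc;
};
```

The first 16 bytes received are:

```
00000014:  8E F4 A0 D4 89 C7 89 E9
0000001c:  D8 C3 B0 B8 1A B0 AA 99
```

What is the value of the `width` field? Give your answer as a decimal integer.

36596

`width` is the first field, at byte offset 0, occupying 2 bytes.
Bytes at offsets 0..1: 8E F4.
Big-endian: lowest address holds the most-significant byte.
The bytes are already most-significant first: 0x8EF4.
0x8EF4 = 36596.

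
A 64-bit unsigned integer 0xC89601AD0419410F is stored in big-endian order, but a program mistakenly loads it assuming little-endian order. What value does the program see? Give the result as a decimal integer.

Stored big-endian, the bytes at ascending addresses are C8 96 01 AD 04 19 41 0F.
Read back as little-endian, the first byte is least significant, giving 0x0F411904AD0196C8.
0x0F411904AD0196C8 = 1099187291928237768.

1099187291928237768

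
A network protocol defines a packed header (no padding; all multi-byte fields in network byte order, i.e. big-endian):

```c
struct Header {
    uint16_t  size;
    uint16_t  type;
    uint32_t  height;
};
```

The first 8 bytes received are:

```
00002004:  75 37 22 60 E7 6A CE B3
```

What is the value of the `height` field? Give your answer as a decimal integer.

`height` follows `size` (2 B), `type` (2 B), so it starts at offset 2 + 2 = 4 and occupies 4 bytes.
Bytes at offsets 4..7: E7 6A CE B3.
Big-endian: lowest address holds the most-significant byte.
The bytes are already most-significant first: 0xE76ACEB3.
0xE76ACEB3 = 3882536627.

3882536627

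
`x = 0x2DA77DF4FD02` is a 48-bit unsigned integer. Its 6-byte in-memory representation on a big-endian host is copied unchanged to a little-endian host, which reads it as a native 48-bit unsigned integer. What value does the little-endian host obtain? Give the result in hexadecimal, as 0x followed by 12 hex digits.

Stored big-endian, the bytes at ascending addresses are 2D A7 7D F4 FD 02.
Read back as little-endian, the first byte is least significant, giving 0x02FDF47DA72D.

0x02FDF47DA72D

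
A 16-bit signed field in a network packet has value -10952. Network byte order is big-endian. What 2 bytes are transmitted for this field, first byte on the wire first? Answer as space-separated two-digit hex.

D5 38

Two's complement of -10952 in 16 bits: 10952 = 0x2AC8; invert → 0xD537; add 1 → 0xD538.
Split into bytes (most-significant first): D5 38.
Big-endian stores the most-significant byte at the lowest address.
So the memory order matches the most-significant-first order: D5 38.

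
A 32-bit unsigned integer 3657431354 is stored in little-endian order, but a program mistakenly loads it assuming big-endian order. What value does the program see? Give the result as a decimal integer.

989462489

3657431354 in 32-bit hexadecimal is 0xD9FFF93A.
Stored little-endian, the bytes at ascending addresses are 3A F9 FF D9.
Read back as big-endian, the last byte is least significant, giving 0x3AF9FFD9.
0x3AF9FFD9 = 989462489.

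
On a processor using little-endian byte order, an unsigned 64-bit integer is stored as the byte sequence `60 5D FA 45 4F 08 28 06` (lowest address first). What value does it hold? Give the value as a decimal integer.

443613699865468256

Little-endian stores the least-significant byte at the lowest address.
Reassemble most-significant byte first: 06 28 08 4F 45 FA 5D 60 → 0x0628084F45FA5D60.
0x0628084F45FA5D60 = 443613699865468256.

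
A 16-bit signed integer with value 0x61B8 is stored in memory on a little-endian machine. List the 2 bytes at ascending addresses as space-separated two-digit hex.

Split into bytes (most-significant first): 61 B8.
Little-endian: lowest address holds the least-significant byte.
So at ascending addresses the bytes are B8 61.

B8 61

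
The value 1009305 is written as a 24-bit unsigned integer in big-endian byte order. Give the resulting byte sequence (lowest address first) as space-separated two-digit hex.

1009305 in hexadecimal, padded to 24 bits, is 0x0F6699.
Split into bytes (most-significant first): 0F 66 99.
In big-endian order the high byte comes first in memory.
So the memory order matches the most-significant-first order: 0F 66 99.

0F 66 99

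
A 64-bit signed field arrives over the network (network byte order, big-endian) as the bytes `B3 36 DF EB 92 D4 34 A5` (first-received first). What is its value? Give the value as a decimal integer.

In big-endian order the high byte comes first in memory.
The bytes are already most-significant first: 0xB336DFEB92D434A5.
Top bit is set, so as a signed 64-bit value this is 0xB336DFEB92D434A5 − 2^64 = -5532988889304386395.

-5532988889304386395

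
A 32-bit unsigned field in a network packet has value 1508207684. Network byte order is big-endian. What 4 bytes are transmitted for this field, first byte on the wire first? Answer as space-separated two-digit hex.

59 E5 6C 44

1508207684 in hexadecimal, padded to 32 bits, is 0x59E56C44.
Split into bytes (most-significant first): 59 E5 6C 44.
Big-endian stores the most-significant byte at the lowest address.
So the memory order matches the most-significant-first order: 59 E5 6C 44.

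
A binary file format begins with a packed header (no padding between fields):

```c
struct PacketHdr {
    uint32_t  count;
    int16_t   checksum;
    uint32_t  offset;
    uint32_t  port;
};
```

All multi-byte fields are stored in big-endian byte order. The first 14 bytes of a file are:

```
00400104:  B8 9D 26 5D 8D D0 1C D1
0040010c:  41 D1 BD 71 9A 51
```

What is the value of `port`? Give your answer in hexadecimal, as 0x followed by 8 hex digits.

`port` follows `count` (4 B), `checksum` (2 B), `offset` (4 B), so it starts at offset 4 + 2 + 4 = 10 and occupies 4 bytes.
Bytes at offsets 10..13: BD 71 9A 51.
Big-endian: lowest address holds the most-significant byte.
The bytes are already most-significant first: 0xBD719A51.

0xBD719A51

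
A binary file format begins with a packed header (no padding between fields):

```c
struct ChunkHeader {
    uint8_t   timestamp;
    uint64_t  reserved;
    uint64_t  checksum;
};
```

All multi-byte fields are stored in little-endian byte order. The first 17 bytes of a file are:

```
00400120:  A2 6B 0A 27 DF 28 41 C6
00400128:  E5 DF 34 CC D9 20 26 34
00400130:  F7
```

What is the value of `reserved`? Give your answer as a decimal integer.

`reserved` follows `timestamp` (1 byte), so it starts at byte offset 1 and occupies 8 bytes.
Bytes at offsets 1..8: 6B 0A 27 DF 28 41 C6 E5.
Little-endian stores the least-significant byte at the lowest address.
Reassemble most-significant byte first: E5 C6 41 28 DF 27 0A 6B → 0xE5C64128DF270A6B.
0xE5C64128DF270A6B = 16556992723872582251.

16556992723872582251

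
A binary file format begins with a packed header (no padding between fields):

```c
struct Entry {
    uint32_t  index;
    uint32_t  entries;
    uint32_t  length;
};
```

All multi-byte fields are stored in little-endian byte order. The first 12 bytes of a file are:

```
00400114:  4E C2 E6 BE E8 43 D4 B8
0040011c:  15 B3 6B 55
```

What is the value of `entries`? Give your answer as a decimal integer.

`entries` follows `index` (4 bytes), so it starts at byte offset 4 and occupies 4 bytes.
Bytes at offsets 4..7: E8 43 D4 B8.
Little-endian: lowest address holds the least-significant byte.
Reassemble most-significant byte first: B8 D4 43 E8 → 0xB8D443E8.
0xB8D443E8 = 3100918760.

3100918760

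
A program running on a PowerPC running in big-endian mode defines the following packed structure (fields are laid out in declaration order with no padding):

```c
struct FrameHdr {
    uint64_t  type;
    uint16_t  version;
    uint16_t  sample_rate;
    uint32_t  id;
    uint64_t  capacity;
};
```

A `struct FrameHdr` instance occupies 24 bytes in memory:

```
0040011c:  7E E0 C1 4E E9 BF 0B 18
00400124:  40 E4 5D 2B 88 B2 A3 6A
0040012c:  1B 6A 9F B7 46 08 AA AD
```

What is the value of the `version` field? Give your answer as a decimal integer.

`version` follows `type` (8 bytes), so it starts at byte offset 8 and occupies 2 bytes.
Bytes at offsets 8..9: 40 E4.
In big-endian order the high byte comes first in memory.
The bytes are already most-significant first: 0x40E4.
0x40E4 = 16612.

16612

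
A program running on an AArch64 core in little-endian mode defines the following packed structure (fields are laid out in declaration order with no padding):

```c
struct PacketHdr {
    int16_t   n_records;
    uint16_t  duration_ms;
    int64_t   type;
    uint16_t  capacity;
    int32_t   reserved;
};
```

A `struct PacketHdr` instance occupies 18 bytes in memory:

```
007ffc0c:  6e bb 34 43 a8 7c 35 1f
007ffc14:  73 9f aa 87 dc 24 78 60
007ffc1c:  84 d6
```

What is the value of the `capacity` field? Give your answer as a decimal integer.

9436

`capacity` follows `n_records` (2 B), `duration_ms` (2 B), `type` (8 B), so it starts at offset 2 + 2 + 8 = 12 and occupies 2 bytes.
Bytes at offsets 12..13: DC 24.
In little-endian order the low byte comes first in memory.
Reassemble most-significant byte first: 24 DC → 0x24DC.
0x24DC = 9436.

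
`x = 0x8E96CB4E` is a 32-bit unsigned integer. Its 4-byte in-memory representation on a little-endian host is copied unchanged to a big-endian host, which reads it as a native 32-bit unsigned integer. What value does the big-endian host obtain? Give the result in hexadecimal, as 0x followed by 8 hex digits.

Stored little-endian, the bytes at ascending addresses are 4E CB 96 8E.
Read back as big-endian, the last byte is least significant, giving 0x4ECB968E.

0x4ECB968E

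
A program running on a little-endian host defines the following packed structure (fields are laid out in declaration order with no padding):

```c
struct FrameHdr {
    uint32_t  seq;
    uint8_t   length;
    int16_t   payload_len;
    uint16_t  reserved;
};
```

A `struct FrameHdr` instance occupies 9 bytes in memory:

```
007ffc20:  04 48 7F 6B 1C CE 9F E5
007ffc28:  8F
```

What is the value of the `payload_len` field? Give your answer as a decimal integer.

-24626

`payload_len` follows `seq` (4 B), `length` (1 B), so it starts at offset 4 + 1 = 5 and occupies 2 bytes.
Bytes at offsets 5..6: CE 9F.
Little-endian stores the least-significant byte at the lowest address.
Reassemble most-significant byte first: 9F CE → 0x9FCE.
Top bit is set, so as a signed 16-bit value this is 0x9FCE − 2^16 = -24626.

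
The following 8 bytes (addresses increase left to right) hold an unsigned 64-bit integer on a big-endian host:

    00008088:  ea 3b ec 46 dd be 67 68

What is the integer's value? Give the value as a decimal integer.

16878343817613174632

In big-endian order the high byte comes first in memory.
The bytes are already most-significant first: 0xEA3BEC46DDBE6768.
0xEA3BEC46DDBE6768 = 16878343817613174632.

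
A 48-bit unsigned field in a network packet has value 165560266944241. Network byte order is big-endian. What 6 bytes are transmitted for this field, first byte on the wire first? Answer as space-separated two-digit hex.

96 93 80 E6 6E F1

165560266944241 in hexadecimal, padded to 48 bits, is 0x969380E66EF1.
Split into bytes (most-significant first): 96 93 80 E6 6E F1.
Big-endian stores the most-significant byte at the lowest address.
So the memory order matches the most-significant-first order: 96 93 80 E6 6E F1.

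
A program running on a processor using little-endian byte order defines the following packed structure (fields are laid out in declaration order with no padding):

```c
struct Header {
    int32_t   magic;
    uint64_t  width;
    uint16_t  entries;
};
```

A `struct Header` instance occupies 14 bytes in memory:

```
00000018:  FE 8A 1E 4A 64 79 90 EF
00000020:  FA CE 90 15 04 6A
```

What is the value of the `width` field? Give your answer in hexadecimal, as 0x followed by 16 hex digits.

`width` follows `magic` (4 bytes), so it starts at byte offset 4 and occupies 8 bytes.
Bytes at offsets 4..11: 64 79 90 EF FA CE 90 15.
In little-endian order the low byte comes first in memory.
Reassemble most-significant byte first: 15 90 CE FA EF 90 79 64 → 0x1590CEFAEF907964.

0x1590CEFAEF907964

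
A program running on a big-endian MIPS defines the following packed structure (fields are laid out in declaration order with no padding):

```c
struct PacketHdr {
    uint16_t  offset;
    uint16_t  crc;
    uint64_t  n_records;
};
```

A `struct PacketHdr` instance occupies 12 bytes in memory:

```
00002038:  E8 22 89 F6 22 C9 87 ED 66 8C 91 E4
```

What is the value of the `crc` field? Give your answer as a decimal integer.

`crc` follows `offset` (2 bytes), so it starts at byte offset 2 and occupies 2 bytes.
Bytes at offsets 2..3: 89 F6.
Big-endian: lowest address holds the most-significant byte.
The bytes are already most-significant first: 0x89F6.
0x89F6 = 35318.

35318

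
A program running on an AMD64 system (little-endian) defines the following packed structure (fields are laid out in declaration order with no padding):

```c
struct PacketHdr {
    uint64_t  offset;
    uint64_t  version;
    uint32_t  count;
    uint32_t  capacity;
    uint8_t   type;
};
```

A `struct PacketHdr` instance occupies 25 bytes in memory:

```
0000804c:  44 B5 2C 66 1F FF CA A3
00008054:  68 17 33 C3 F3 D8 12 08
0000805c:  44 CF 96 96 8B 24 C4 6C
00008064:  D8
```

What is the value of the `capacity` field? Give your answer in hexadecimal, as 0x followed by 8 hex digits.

`capacity` follows `offset` (8 B), `version` (8 B), `count` (4 B), so it starts at offset 8 + 8 + 4 = 20 and occupies 4 bytes.
Bytes at offsets 20..23: 8B 24 C4 6C.
In little-endian order the low byte comes first in memory.
Reassemble most-significant byte first: 6C C4 24 8B → 0x6CC4248B.

0x6CC4248B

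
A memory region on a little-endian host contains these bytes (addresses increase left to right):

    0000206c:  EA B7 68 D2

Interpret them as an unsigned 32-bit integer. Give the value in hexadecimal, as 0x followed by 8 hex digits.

0xD268B7EA

In little-endian order the low byte comes first in memory.
Reassemble most-significant byte first: D2 68 B7 EA → 0xD268B7EA.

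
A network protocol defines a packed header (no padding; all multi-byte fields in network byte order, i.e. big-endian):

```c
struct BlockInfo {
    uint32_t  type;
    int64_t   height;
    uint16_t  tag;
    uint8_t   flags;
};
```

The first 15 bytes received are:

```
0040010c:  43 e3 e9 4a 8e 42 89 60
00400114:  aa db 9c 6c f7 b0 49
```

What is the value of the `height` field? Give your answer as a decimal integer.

`height` follows `type` (4 bytes), so it starts at byte offset 4 and occupies 8 bytes.
Bytes at offsets 4..11: 8E 42 89 60 AA DB 9C 6C.
Big-endian: lowest address holds the most-significant byte.
The bytes are already most-significant first: 0x8E428960AADB9C6C.
Top bit is set, so as a signed 64-bit value this is 0x8E428960AADB9C6C − 2^64 = -8195837323584496532.

-8195837323584496532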